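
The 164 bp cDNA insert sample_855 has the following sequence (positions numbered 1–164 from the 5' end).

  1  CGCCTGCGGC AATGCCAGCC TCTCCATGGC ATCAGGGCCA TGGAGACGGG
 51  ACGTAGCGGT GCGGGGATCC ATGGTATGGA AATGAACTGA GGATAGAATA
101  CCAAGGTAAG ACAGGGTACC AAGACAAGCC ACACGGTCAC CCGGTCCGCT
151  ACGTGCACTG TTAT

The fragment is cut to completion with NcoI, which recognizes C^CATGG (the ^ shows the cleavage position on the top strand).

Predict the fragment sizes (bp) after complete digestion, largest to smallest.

95, 31, 24, 14 bp

NcoI sites (CCATGG) start at positions 24, 38, 69.
NcoI cuts after the first base of each site, so after positions 24, 38, 69.
Linear molecule, 3 cuts → 4 fragments:
  1–24 → 24 bp
  25–38 → 14 bp
  39–69 → 31 bp
  70–164 → 95 bp
Sorted largest to smallest: 95, 31, 24, 14 bp.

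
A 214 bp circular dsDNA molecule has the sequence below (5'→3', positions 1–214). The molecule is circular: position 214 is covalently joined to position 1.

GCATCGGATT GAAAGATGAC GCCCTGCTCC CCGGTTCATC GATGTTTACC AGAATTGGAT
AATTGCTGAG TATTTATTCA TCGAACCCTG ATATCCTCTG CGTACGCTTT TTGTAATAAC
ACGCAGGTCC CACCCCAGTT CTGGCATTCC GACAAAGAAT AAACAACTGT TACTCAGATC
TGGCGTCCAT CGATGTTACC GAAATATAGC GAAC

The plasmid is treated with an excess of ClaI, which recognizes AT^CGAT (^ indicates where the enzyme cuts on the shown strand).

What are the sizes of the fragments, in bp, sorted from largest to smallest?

151, 63 bp

ClaI sites (ATCGAT) start at positions 38, 189.
ClaI cuts after base 2 of each site, so after positions 39, 190.
Circular molecule, 2 cuts → 2 fragments:
  40–190 → 151 bp
  191–214 then 1–39 → 24 + 39 = 63 bp
Sorted largest to smallest: 151, 63 bp.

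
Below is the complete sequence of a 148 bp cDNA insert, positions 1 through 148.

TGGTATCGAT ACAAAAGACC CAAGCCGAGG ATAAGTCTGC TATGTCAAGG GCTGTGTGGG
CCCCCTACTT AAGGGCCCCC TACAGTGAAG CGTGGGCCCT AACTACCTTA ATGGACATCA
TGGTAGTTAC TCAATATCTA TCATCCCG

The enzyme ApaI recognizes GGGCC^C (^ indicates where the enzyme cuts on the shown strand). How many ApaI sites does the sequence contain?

3

GGGCCC occurs starting at positions 58, 73, 94.
ApaI cuts at 3 sites.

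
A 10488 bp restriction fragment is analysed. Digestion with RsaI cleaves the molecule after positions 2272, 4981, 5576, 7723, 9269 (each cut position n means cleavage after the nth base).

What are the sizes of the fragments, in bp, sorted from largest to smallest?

2709, 2272, 2147, 1546, 1219, 595 bp

Linear molecule, 5 cuts → 6 fragments:
  2272 − 0 = 2272 bp
  4981 − 2272 = 2709 bp
  5576 − 4981 = 595 bp
  7723 − 5576 = 2147 bp
  9269 − 7723 = 1546 bp
  10488 − 9269 = 1219 bp
Sorted largest to smallest: 2709, 2272, 2147, 1546, 1219, 595 bp.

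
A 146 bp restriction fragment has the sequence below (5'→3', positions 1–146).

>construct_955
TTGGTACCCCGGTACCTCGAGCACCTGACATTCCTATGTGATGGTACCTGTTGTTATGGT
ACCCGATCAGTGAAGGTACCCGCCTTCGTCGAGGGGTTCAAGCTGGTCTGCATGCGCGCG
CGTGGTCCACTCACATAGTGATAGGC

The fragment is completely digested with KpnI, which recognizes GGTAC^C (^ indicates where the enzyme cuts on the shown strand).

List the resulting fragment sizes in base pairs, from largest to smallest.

67, 32, 17, 15, 8, 7 bp

KpnI sites (GGTACC) start at positions 3, 11, 43, 58, 75.
KpnI cuts after base 5 of each site (before the last base), so after positions 7, 15, 47, 62, 79.
Linear molecule, 5 cuts → 6 fragments:
  1–7 → 7 bp
  8–15 → 8 bp
  16–47 → 32 bp
  48–62 → 15 bp
  63–79 → 17 bp
  80–146 → 67 bp
Sorted largest to smallest: 67, 32, 17, 15, 8, 7 bp.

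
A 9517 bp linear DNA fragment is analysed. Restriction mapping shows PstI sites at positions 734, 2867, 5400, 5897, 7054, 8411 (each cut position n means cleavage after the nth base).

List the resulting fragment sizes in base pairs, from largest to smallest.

Linear molecule, 6 cuts → 7 fragments:
  734 − 0 = 734 bp
  2867 − 734 = 2133 bp
  5400 − 2867 = 2533 bp
  5897 − 5400 = 497 bp
  7054 − 5897 = 1157 bp
  8411 − 7054 = 1357 bp
  9517 − 8411 = 1106 bp
Sorted largest to smallest: 2533, 2133, 1357, 1157, 1106, 734, 497 bp.

2533, 2133, 1357, 1157, 1106, 734, 497 bp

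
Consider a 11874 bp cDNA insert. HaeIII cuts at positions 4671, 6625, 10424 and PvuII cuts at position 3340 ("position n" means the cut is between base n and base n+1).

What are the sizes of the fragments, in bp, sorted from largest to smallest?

Combined cut positions (sorted): 3340, 4671, 6625, 10424.
Linear molecule, 4 cuts → 5 fragments:
  3340 − 0 = 3340 bp
  4671 − 3340 = 1331 bp
  6625 − 4671 = 1954 bp
  10424 − 6625 = 3799 bp
  11874 − 10424 = 1450 bp
Sorted largest to smallest: 3799, 3340, 1954, 1450, 1331 bp.

3799, 3340, 1954, 1450, 1331 bp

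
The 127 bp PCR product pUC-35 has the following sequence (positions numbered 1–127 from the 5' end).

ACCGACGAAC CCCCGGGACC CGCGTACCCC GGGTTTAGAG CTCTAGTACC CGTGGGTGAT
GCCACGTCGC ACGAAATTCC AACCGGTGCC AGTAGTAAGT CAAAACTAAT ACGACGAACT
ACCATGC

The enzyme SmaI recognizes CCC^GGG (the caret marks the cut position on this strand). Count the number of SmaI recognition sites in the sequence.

2

CCCGGG occurs starting at positions 12, 28.
SmaI cuts at 2 sites.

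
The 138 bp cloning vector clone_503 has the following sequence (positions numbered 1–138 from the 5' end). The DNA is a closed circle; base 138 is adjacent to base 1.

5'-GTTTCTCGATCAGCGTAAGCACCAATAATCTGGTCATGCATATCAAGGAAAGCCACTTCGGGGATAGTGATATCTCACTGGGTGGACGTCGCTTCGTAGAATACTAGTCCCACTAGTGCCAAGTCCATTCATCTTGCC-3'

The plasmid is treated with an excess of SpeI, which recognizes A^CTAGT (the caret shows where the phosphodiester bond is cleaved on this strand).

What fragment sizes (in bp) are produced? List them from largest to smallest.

SpeI sites (ACTAGT) start at positions 103, 112.
SpeI cuts after the first base of each site, so after positions 103, 112.
Circular molecule, 2 cuts → 2 fragments:
  104–112 → 9 bp
  113–138 then 1–103 → 26 + 103 = 129 bp
Sorted largest to smallest: 129, 9 bp.

129, 9 bp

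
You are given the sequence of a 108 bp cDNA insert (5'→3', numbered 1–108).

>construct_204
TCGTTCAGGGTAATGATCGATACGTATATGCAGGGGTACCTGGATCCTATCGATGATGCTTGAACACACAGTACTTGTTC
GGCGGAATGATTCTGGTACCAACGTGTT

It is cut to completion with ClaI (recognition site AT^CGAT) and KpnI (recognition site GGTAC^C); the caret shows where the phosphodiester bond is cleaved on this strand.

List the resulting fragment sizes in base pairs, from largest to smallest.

ClaI sites (ATCGAT) start at positions 16, 49.
ClaI cuts after base 2 of each site, so after positions 17, 50.
KpnI sites (GGTACC) start at positions 35, 95.
KpnI cuts after base 5 of each site (before the last base), so after positions 39, 99.
Combined cut positions: 17, 39, 50, 99.
Linear molecule, 4 cuts → 5 fragments:
  1–17 → 17 bp
  18–39 → 22 bp
  40–50 → 11 bp
  51–99 → 49 bp
  100–108 → 9 bp
Sorted largest to smallest: 49, 22, 17, 11, 9 bp.

49, 22, 17, 11, 9 bp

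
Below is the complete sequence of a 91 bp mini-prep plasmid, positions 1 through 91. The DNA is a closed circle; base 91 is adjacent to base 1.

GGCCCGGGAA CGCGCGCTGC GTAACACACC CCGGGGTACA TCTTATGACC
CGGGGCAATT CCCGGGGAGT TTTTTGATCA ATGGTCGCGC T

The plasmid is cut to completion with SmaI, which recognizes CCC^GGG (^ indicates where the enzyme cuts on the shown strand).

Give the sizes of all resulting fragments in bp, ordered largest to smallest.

SmaI sites (CCCGGG) start at positions 3, 30, 49, 61.
SmaI cuts after base 3 of each site, so after positions 5, 32, 51, 63.
Circular molecule, 4 cuts → 4 fragments:
  6–32 → 27 bp
  33–51 → 19 bp
  52–63 → 12 bp
  64–91 then 1–5 → 28 + 5 = 33 bp
Sorted largest to smallest: 33, 27, 19, 12 bp.

33, 27, 19, 12 bp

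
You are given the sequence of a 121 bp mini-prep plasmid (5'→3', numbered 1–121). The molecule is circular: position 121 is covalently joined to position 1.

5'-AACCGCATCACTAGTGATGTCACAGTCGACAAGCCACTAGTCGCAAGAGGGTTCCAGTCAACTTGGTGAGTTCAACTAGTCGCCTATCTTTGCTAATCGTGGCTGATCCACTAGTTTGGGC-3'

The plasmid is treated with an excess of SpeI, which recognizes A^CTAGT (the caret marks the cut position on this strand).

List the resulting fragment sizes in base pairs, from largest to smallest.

39, 35, 26, 21 bp

SpeI sites (ACTAGT) start at positions 10, 36, 75, 110.
SpeI cuts after the first base of each site, so after positions 10, 36, 75, 110.
Circular molecule, 4 cuts → 4 fragments:
  11–36 → 26 bp
  37–75 → 39 bp
  76–110 → 35 bp
  111–121 then 1–10 → 11 + 10 = 21 bp
Sorted largest to smallest: 39, 35, 26, 21 bp.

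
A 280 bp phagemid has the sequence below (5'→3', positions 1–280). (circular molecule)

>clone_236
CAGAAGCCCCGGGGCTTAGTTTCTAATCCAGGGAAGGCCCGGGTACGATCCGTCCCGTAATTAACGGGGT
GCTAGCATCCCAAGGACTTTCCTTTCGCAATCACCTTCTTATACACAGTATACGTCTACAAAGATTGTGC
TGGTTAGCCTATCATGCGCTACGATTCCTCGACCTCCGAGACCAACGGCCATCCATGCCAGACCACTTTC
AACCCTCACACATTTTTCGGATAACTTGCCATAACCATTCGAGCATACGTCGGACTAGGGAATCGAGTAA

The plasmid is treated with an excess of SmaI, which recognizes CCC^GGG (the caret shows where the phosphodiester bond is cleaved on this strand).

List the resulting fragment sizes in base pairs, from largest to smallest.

SmaI sites (CCCGGG) start at positions 8, 38.
SmaI cuts after base 3 of each site, so after positions 10, 40.
Circular molecule, 2 cuts → 2 fragments:
  11–40 → 30 bp
  41–280 then 1–10 → 240 + 10 = 250 bp
Sorted largest to smallest: 250, 30 bp.

250, 30 bp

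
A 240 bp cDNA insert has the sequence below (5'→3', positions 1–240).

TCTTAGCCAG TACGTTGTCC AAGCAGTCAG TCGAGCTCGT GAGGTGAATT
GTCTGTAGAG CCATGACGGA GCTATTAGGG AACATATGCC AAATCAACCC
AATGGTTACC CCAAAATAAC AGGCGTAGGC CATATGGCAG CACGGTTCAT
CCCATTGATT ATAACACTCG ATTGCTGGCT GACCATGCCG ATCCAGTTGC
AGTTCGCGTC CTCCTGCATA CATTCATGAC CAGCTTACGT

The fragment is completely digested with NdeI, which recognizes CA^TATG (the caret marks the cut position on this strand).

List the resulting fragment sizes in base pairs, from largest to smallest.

108, 84, 48 bp

NdeI sites (CATATG) start at positions 83, 131.
NdeI cuts after base 2 of each site, so after positions 84, 132.
Linear molecule, 2 cuts → 3 fragments:
  1–84 → 84 bp
  85–132 → 48 bp
  133–240 → 108 bp
Sorted largest to smallest: 108, 84, 48 bp.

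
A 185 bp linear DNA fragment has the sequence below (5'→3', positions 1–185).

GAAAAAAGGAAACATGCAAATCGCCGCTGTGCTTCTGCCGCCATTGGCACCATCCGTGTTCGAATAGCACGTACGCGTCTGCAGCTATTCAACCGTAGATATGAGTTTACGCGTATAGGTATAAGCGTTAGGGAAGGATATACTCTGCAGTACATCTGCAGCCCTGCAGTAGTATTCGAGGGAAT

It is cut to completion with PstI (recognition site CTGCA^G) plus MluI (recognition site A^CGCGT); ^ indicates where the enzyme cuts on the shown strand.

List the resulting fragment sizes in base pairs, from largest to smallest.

PstI sites (CTGCAG) start at positions 79, 145, 156, 164.
PstI cuts after base 5 of each site (before the last base), so after positions 83, 149, 160, 168.
MluI sites (ACGCGT) start at positions 73, 109.
MluI cuts after the first base of each site, so after positions 73, 109.
Combined cut positions: 73, 83, 109, 149, 160, 168.
Linear molecule, 6 cuts → 7 fragments:
  1–73 → 73 bp
  74–83 → 10 bp
  84–109 → 26 bp
  110–149 → 40 bp
  150–160 → 11 bp
  161–168 → 8 bp
  169–185 → 17 bp
Sorted largest to smallest: 73, 40, 26, 17, 11, 10, 8 bp.

73, 40, 26, 17, 11, 10, 8 bp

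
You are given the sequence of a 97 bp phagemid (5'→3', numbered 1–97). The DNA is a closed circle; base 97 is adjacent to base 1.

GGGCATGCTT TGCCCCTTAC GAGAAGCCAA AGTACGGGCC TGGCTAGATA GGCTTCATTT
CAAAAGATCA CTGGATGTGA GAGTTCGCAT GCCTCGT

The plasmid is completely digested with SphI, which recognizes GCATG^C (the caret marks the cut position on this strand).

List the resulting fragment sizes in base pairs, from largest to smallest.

84, 13 bp

SphI sites (GCATGC) start at positions 3, 87.
SphI cuts after base 5 of each site (before the last base), so after positions 7, 91.
Circular molecule, 2 cuts → 2 fragments:
  8–91 → 84 bp
  92–97 then 1–7 → 6 + 7 = 13 bp
Sorted largest to smallest: 84, 13 bp.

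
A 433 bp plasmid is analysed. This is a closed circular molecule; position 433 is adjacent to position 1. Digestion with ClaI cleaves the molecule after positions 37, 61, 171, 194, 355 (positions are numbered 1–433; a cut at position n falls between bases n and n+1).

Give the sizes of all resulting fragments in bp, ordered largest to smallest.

161, 115, 110, 24, 23 bp

Circular molecule, 5 cuts → 5 fragments:
  61 − 37 = 24 bp
  171 − 61 = 110 bp
  194 − 171 = 23 bp
  355 − 194 = 161 bp
  wrap: 433 − 355 + 37 = 115 bp
Sorted largest to smallest: 161, 115, 110, 24, 23 bp.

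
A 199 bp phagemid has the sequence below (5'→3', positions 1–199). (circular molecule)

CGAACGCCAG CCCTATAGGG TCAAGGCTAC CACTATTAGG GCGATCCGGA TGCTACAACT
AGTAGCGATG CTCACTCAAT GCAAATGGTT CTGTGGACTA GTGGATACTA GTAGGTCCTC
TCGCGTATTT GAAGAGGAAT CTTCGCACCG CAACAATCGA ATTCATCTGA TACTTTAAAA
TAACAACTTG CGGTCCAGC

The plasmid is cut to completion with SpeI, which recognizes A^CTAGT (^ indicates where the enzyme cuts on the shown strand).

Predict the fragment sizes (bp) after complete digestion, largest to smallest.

150, 39, 10 bp

SpeI sites (ACTAGT) start at positions 58, 97, 107.
SpeI cuts after the first base of each site, so after positions 58, 97, 107.
Circular molecule, 3 cuts → 3 fragments:
  59–97 → 39 bp
  98–107 → 10 bp
  108–199 then 1–58 → 92 + 58 = 150 bp
Sorted largest to smallest: 150, 39, 10 bp.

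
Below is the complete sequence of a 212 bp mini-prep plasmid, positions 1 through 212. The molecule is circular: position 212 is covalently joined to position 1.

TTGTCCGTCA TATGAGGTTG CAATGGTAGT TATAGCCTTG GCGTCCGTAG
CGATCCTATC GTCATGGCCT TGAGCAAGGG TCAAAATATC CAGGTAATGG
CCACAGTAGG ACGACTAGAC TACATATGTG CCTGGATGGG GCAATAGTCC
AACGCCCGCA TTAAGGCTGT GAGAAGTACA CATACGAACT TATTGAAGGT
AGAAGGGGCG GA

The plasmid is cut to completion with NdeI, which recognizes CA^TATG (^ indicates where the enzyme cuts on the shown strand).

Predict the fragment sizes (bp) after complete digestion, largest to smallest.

NdeI sites (CATATG) start at positions 9, 123.
NdeI cuts after base 2 of each site, so after positions 10, 124.
Circular molecule, 2 cuts → 2 fragments:
  11–124 → 114 bp
  125–212 then 1–10 → 88 + 10 = 98 bp
Sorted largest to smallest: 114, 98 bp.

114, 98 bp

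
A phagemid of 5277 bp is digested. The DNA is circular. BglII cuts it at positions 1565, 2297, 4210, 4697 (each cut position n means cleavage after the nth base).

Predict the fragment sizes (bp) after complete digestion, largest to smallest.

Circular molecule, 4 cuts → 4 fragments:
  2297 − 1565 = 732 bp
  4210 − 2297 = 1913 bp
  4697 − 4210 = 487 bp
  wrap: 5277 − 4697 + 1565 = 2145 bp
Sorted largest to smallest: 2145, 1913, 732, 487 bp.

2145, 1913, 732, 487 bp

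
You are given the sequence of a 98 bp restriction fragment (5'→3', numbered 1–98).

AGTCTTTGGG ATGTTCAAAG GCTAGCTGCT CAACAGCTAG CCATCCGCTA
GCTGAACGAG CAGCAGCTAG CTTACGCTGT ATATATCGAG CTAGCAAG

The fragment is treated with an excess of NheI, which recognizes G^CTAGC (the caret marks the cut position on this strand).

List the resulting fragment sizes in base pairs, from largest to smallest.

24, 21, 19, 15, 11, 8 bp

NheI sites (GCTAGC) start at positions 21, 36, 47, 66, 90.
NheI cuts after the first base of each site, so after positions 21, 36, 47, 66, 90.
Linear molecule, 5 cuts → 6 fragments:
  1–21 → 21 bp
  22–36 → 15 bp
  37–47 → 11 bp
  48–66 → 19 bp
  67–90 → 24 bp
  91–98 → 8 bp
Sorted largest to smallest: 24, 21, 19, 15, 11, 8 bp.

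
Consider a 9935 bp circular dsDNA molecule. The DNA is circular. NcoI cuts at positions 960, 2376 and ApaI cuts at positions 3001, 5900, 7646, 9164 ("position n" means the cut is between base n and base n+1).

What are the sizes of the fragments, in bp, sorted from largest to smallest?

2899, 1746, 1731, 1518, 1416, 625 bp

Combined cut positions (sorted): 960, 2376, 3001, 5900, 7646, 9164.
Circular molecule, 6 cuts → 6 fragments:
  2376 − 960 = 1416 bp
  3001 − 2376 = 625 bp
  5900 − 3001 = 2899 bp
  7646 − 5900 = 1746 bp
  9164 − 7646 = 1518 bp
  wrap: 9935 − 9164 + 960 = 1731 bp
Sorted largest to smallest: 2899, 1746, 1731, 1518, 1416, 625 bp.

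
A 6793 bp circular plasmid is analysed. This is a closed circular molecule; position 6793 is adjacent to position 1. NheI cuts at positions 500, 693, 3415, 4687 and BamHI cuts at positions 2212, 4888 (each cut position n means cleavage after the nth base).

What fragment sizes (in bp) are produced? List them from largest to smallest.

Combined cut positions (sorted): 500, 693, 2212, 3415, 4687, 4888.
Circular molecule, 6 cuts → 6 fragments:
  693 − 500 = 193 bp
  2212 − 693 = 1519 bp
  3415 − 2212 = 1203 bp
  4687 − 3415 = 1272 bp
  4888 − 4687 = 201 bp
  wrap: 6793 − 4888 + 500 = 2405 bp
Sorted largest to smallest: 2405, 1519, 1272, 1203, 201, 193 bp.

2405, 1519, 1272, 1203, 201, 193 bp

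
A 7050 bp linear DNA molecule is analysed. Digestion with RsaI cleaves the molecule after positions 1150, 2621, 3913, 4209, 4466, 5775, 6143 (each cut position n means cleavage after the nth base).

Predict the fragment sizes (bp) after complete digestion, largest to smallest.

Linear molecule, 7 cuts → 8 fragments:
  1150 − 0 = 1150 bp
  2621 − 1150 = 1471 bp
  3913 − 2621 = 1292 bp
  4209 − 3913 = 296 bp
  4466 − 4209 = 257 bp
  5775 − 4466 = 1309 bp
  6143 − 5775 = 368 bp
  7050 − 6143 = 907 bp
Sorted largest to smallest: 1471, 1309, 1292, 1150, 907, 368, 296, 257 bp.

1471, 1309, 1292, 1150, 907, 368, 296, 257 bp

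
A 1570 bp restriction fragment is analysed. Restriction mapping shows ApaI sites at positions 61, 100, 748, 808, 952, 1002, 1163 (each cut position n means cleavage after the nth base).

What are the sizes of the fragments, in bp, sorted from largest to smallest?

Linear molecule, 7 cuts → 8 fragments:
  61 − 0 = 61 bp
  100 − 61 = 39 bp
  748 − 100 = 648 bp
  808 − 748 = 60 bp
  952 − 808 = 144 bp
  1002 − 952 = 50 bp
  1163 − 1002 = 161 bp
  1570 − 1163 = 407 bp
Sorted largest to smallest: 648, 407, 161, 144, 61, 60, 50, 39 bp.

648, 407, 161, 144, 61, 60, 50, 39 bp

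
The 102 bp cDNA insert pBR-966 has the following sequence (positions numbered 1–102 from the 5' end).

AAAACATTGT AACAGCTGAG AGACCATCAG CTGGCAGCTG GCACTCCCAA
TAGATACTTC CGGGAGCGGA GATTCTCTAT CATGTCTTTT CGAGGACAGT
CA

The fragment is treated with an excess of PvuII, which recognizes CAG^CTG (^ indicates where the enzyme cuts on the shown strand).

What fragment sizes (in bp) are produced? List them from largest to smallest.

PvuII sites (CAGCTG) start at positions 13, 28, 35.
PvuII cuts after base 3 of each site, so after positions 15, 30, 37.
Linear molecule, 3 cuts → 4 fragments:
  1–15 → 15 bp
  16–30 → 15 bp
  31–37 → 7 bp
  38–102 → 65 bp
Sorted largest to smallest: 65, 15, 15, 7 bp.

65, 15, 15, 7 bp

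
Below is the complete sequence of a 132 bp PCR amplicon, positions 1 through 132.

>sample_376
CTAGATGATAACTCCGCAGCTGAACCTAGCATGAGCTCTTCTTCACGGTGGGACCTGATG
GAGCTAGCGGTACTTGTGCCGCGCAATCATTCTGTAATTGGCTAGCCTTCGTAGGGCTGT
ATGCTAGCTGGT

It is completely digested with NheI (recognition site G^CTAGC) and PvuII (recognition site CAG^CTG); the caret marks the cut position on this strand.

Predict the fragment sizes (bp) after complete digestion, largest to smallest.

44, 38, 22, 19, 9 bp

NheI sites (GCTAGC) start at positions 63, 101, 123.
NheI cuts after the first base of each site, so after positions 63, 101, 123.
The PvuII site (CAGCTG) starts at position 17.
PvuII cuts after base 3 of each site, so after position 19.
Combined cut positions: 19, 63, 101, 123.
Linear molecule, 4 cuts → 5 fragments:
  1–19 → 19 bp
  20–63 → 44 bp
  64–101 → 38 bp
  102–123 → 22 bp
  124–132 → 9 bp
Sorted largest to smallest: 44, 38, 22, 19, 9 bp.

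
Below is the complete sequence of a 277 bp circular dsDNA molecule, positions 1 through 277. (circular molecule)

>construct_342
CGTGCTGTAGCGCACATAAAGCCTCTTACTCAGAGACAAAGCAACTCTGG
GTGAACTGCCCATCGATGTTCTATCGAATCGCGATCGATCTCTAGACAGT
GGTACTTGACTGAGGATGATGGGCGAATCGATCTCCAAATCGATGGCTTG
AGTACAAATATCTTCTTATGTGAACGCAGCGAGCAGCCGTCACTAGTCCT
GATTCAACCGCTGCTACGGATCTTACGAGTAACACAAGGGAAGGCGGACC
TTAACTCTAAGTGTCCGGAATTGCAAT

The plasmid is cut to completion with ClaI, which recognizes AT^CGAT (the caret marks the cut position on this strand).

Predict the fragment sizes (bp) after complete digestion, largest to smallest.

200, 43, 22, 12 bp

ClaI sites (ATCGAT) start at positions 62, 84, 127, 139.
ClaI cuts after base 2 of each site, so after positions 63, 85, 128, 140.
Circular molecule, 4 cuts → 4 fragments:
  64–85 → 22 bp
  86–128 → 43 bp
  129–140 → 12 bp
  141–277 then 1–63 → 137 + 63 = 200 bp
Sorted largest to smallest: 200, 43, 22, 12 bp.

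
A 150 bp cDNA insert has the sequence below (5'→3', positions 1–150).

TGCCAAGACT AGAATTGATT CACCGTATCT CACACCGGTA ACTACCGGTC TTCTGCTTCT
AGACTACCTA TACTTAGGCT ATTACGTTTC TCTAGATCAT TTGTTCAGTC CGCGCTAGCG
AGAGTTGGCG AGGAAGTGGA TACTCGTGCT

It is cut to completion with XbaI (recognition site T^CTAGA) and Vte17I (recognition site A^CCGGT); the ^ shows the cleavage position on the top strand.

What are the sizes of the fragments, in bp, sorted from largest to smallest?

59, 34, 33, 14, 10 bp

XbaI sites (TCTAGA) start at positions 58, 91.
XbaI cuts after the first base of each site, so after positions 58, 91.
Vte17I sites (ACCGGT) start at positions 34, 44.
Vte17I cuts after the first base of each site, so after positions 34, 44.
Combined cut positions: 34, 44, 58, 91.
Linear molecule, 4 cuts → 5 fragments:
  1–34 → 34 bp
  35–44 → 10 bp
  45–58 → 14 bp
  59–91 → 33 bp
  92–150 → 59 bp
Sorted largest to smallest: 59, 34, 33, 14, 10 bp.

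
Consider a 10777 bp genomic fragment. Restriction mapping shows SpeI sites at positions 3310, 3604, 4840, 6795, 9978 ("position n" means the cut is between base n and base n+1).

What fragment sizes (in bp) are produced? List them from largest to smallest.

Linear molecule, 5 cuts → 6 fragments:
  3310 − 0 = 3310 bp
  3604 − 3310 = 294 bp
  4840 − 3604 = 1236 bp
  6795 − 4840 = 1955 bp
  9978 − 6795 = 3183 bp
  10777 − 9978 = 799 bp
Sorted largest to smallest: 3310, 3183, 1955, 1236, 799, 294 bp.

3310, 3183, 1955, 1236, 799, 294 bp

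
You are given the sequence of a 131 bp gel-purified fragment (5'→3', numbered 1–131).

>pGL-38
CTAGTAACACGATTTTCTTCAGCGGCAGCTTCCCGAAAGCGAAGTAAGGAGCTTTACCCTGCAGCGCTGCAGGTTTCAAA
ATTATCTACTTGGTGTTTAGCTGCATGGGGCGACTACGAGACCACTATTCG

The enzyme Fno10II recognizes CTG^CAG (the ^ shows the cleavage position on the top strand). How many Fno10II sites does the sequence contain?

CTGCAG occurs starting at positions 59, 67.
Fno10II cuts at 2 sites.

2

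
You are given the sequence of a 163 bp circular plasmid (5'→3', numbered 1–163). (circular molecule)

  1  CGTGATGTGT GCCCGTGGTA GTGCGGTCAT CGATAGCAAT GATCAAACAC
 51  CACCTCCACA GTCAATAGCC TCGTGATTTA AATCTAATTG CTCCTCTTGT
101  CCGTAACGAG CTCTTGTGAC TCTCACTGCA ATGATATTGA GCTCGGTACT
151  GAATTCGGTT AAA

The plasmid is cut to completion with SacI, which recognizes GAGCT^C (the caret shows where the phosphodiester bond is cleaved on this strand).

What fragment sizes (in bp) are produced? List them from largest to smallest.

132, 31 bp

SacI sites (GAGCTC) start at positions 108, 139.
SacI cuts after base 5 of each site (before the last base), so after positions 112, 143.
Circular molecule, 2 cuts → 2 fragments:
  113–143 → 31 bp
  144–163 then 1–112 → 20 + 112 = 132 bp
Sorted largest to smallest: 132, 31 bp.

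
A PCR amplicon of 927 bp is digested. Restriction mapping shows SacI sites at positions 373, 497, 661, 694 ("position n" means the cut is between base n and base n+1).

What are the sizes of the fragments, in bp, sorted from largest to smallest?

Linear molecule, 4 cuts → 5 fragments:
  373 − 0 = 373 bp
  497 − 373 = 124 bp
  661 − 497 = 164 bp
  694 − 661 = 33 bp
  927 − 694 = 233 bp
Sorted largest to smallest: 373, 233, 164, 124, 33 bp.

373, 233, 164, 124, 33 bp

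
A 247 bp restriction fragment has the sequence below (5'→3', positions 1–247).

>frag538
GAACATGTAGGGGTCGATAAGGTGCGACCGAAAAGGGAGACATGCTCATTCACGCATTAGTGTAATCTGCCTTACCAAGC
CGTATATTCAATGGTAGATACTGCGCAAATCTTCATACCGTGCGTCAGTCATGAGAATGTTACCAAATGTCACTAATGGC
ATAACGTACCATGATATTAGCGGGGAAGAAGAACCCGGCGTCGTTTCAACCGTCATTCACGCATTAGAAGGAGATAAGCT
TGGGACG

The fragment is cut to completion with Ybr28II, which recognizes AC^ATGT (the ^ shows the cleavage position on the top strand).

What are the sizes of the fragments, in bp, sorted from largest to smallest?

The Ybr28II site (ACATGT) starts at position 3.
Ybr28II cuts after base 2 of each site, so after position 4.
Linear molecule, 1 cut → 2 fragments:
  1–4 → 4 bp
  5–247 → 243 bp
Sorted largest to smallest: 243, 4 bp.

243, 4 bp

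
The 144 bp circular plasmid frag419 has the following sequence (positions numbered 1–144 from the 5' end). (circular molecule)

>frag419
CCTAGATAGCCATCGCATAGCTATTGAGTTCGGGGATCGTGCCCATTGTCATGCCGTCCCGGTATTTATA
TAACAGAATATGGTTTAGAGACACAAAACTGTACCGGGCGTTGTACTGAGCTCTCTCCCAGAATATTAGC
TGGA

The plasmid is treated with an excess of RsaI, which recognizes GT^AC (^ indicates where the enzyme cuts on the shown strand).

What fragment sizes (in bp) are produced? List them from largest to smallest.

132, 12 bp

RsaI sites (GTAC) start at positions 101, 113.
RsaI cuts after base 2 of each site, so after positions 102, 114.
Circular molecule, 2 cuts → 2 fragments:
  103–114 → 12 bp
  115–144 then 1–102 → 30 + 102 = 132 bp
Sorted largest to smallest: 132, 12 bp.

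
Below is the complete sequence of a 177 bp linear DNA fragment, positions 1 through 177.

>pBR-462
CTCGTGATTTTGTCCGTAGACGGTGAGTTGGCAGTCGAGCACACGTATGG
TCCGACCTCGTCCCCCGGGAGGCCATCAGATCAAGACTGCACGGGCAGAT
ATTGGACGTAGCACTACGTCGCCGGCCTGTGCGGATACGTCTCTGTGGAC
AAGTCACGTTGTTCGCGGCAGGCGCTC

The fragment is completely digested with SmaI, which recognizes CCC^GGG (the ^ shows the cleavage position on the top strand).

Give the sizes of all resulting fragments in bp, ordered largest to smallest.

111, 66 bp

The SmaI site (CCCGGG) starts at position 64.
SmaI cuts after base 3 of each site, so after position 66.
Linear molecule, 1 cut → 2 fragments:
  1–66 → 66 bp
  67–177 → 111 bp
Sorted largest to smallest: 111, 66 bp.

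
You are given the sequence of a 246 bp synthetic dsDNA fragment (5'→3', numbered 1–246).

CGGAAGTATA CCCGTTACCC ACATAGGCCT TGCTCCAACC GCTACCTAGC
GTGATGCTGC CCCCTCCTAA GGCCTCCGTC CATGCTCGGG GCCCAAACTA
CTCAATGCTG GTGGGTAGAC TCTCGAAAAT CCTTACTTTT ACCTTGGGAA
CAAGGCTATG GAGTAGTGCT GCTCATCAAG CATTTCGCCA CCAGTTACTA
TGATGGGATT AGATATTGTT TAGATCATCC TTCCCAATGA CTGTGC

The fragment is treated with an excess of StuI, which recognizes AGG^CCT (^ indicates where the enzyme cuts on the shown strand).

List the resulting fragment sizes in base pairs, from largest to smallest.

174, 45, 27 bp

StuI sites (AGGCCT) start at positions 25, 70.
StuI cuts after base 3 of each site, so after positions 27, 72.
Linear molecule, 2 cuts → 3 fragments:
  1–27 → 27 bp
  28–72 → 45 bp
  73–246 → 174 bp
Sorted largest to smallest: 174, 45, 27 bp.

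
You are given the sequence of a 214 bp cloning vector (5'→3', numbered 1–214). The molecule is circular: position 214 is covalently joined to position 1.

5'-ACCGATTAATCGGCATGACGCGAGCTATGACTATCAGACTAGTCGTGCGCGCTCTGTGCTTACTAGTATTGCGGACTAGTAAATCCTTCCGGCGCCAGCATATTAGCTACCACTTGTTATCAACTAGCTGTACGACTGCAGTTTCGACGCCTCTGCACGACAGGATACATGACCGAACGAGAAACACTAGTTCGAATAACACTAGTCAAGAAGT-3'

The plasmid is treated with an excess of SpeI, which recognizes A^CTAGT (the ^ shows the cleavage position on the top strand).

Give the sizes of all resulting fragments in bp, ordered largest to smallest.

111, 51, 24, 15, 13 bp

SpeI sites (ACTAGT) start at positions 38, 62, 75, 186, 201.
SpeI cuts after the first base of each site, so after positions 38, 62, 75, 186, 201.
Circular molecule, 5 cuts → 5 fragments:
  39–62 → 24 bp
  63–75 → 13 bp
  76–186 → 111 bp
  187–201 → 15 bp
  202–214 then 1–38 → 13 + 38 = 51 bp
Sorted largest to smallest: 111, 51, 24, 15, 13 bp.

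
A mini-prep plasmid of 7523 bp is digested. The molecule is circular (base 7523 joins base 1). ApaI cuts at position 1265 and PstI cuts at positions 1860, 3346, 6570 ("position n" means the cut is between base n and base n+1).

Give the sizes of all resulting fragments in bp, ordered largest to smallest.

Combined cut positions (sorted): 1265, 1860, 3346, 6570.
Circular molecule, 4 cuts → 4 fragments:
  1860 − 1265 = 595 bp
  3346 − 1860 = 1486 bp
  6570 − 3346 = 3224 bp
  wrap: 7523 − 6570 + 1265 = 2218 bp
Sorted largest to smallest: 3224, 2218, 1486, 595 bp.

3224, 2218, 1486, 595 bp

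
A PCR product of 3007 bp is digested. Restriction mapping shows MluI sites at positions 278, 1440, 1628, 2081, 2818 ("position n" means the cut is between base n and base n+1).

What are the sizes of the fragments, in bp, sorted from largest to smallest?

1162, 737, 453, 278, 189, 188 bp

Linear molecule, 5 cuts → 6 fragments:
  278 − 0 = 278 bp
  1440 − 278 = 1162 bp
  1628 − 1440 = 188 bp
  2081 − 1628 = 453 bp
  2818 − 2081 = 737 bp
  3007 − 2818 = 189 bp
Sorted largest to smallest: 1162, 737, 453, 278, 189, 188 bp.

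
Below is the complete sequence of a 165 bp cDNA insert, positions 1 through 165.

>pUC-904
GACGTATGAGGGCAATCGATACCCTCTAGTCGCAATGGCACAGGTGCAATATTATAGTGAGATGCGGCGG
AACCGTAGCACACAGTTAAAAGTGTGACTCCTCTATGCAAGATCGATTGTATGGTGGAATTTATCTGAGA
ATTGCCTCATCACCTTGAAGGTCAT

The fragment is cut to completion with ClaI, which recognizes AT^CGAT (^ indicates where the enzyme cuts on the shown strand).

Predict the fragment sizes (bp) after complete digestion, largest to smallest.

ClaI sites (ATCGAT) start at positions 15, 112.
ClaI cuts after base 2 of each site, so after positions 16, 113.
Linear molecule, 2 cuts → 3 fragments:
  1–16 → 16 bp
  17–113 → 97 bp
  114–165 → 52 bp
Sorted largest to smallest: 97, 52, 16 bp.

97, 52, 16 bp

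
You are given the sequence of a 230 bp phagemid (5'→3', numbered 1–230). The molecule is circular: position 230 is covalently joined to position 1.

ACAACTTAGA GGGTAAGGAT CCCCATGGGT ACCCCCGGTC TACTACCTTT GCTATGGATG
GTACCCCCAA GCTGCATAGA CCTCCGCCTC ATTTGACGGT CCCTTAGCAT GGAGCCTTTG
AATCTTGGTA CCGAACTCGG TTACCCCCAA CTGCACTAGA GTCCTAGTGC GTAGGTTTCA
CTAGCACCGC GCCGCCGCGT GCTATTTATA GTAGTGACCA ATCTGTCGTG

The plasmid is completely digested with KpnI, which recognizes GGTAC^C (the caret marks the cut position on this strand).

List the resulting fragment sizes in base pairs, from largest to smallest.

KpnI sites (GGTACC) start at positions 28, 60, 127.
KpnI cuts after base 5 of each site (before the last base), so after positions 32, 64, 131.
Circular molecule, 3 cuts → 3 fragments:
  33–64 → 32 bp
  65–131 → 67 bp
  132–230 then 1–32 → 99 + 32 = 131 bp
Sorted largest to smallest: 131, 67, 32 bp.

131, 67, 32 bp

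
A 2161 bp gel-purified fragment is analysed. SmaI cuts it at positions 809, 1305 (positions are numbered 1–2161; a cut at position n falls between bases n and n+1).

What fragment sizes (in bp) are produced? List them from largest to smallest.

856, 809, 496 bp

Linear molecule, 2 cuts → 3 fragments:
  809 − 0 = 809 bp
  1305 − 809 = 496 bp
  2161 − 1305 = 856 bp
Sorted largest to smallest: 856, 809, 496 bp.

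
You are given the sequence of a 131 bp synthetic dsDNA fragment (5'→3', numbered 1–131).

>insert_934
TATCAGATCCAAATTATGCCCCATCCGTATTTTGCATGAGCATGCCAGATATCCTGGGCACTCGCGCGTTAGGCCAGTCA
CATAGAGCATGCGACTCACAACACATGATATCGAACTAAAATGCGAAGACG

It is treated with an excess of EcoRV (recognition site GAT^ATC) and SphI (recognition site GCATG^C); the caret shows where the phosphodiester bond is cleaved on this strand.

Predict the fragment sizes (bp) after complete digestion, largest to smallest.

44, 41, 22, 18, 6 bp

EcoRV sites (GATATC) start at positions 48, 107.
EcoRV cuts after base 3 of each site, so after positions 50, 109.
SphI sites (GCATGC) start at positions 40, 87.
SphI cuts after base 5 of each site (before the last base), so after positions 44, 91.
Combined cut positions: 44, 50, 91, 109.
Linear molecule, 4 cuts → 5 fragments:
  1–44 → 44 bp
  45–50 → 6 bp
  51–91 → 41 bp
  92–109 → 18 bp
  110–131 → 22 bp
Sorted largest to smallest: 44, 41, 22, 18, 6 bp.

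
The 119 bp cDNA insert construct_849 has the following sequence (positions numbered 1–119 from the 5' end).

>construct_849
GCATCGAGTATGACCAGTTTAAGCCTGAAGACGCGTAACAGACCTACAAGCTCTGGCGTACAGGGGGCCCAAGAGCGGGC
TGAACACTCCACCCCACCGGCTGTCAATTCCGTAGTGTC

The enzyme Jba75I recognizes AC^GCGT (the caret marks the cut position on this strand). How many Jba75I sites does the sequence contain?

ACGCGT occurs starting at position 31.
Jba75I cuts at 1 site.

1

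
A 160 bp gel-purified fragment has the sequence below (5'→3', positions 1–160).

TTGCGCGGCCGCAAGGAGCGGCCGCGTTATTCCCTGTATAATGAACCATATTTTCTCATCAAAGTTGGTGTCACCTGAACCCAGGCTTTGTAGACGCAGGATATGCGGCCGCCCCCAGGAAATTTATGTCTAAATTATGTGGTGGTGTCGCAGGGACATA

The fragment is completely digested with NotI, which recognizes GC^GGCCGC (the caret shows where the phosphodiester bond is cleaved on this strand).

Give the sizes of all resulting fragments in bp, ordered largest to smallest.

NotI sites (GCGGCCGC) start at positions 5, 18, 105.
NotI cuts after base 2 of each site, so after positions 6, 19, 106.
Linear molecule, 3 cuts → 4 fragments:
  1–6 → 6 bp
  7–19 → 13 bp
  20–106 → 87 bp
  107–160 → 54 bp
Sorted largest to smallest: 87, 54, 13, 6 bp.

87, 54, 13, 6 bp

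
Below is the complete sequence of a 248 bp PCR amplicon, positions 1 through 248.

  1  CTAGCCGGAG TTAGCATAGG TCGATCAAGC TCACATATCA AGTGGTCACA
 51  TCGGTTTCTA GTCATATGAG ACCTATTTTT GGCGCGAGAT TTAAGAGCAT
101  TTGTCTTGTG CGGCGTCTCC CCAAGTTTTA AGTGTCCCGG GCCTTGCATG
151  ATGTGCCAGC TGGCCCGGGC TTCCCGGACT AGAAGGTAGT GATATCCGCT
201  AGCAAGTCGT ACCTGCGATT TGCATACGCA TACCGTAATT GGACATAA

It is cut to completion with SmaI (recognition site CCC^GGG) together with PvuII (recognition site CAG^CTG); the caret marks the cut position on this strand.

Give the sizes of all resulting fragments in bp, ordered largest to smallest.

SmaI sites (CCCGGG) start at positions 136, 164.
SmaI cuts after base 3 of each site, so after positions 138, 166.
The PvuII site (CAGCTG) starts at position 157.
PvuII cuts after base 3 of each site, so after position 159.
Combined cut positions: 138, 159, 166.
Linear molecule, 3 cuts → 4 fragments:
  1–138 → 138 bp
  139–159 → 21 bp
  160–166 → 7 bp
  167–248 → 82 bp
Sorted largest to smallest: 138, 82, 21, 7 bp.

138, 82, 21, 7 bp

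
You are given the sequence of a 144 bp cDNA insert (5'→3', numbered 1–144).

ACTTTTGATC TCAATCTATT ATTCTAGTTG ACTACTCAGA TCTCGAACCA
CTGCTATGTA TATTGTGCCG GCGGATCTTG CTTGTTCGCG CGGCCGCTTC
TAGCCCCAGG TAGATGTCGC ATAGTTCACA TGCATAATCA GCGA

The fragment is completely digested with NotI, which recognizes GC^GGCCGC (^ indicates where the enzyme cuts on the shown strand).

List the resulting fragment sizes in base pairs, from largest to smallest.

The NotI site (GCGGCCGC) starts at position 90.
NotI cuts after base 2 of each site, so after position 91.
Linear molecule, 1 cut → 2 fragments:
  1–91 → 91 bp
  92–144 → 53 bp
Sorted largest to smallest: 91, 53 bp.

91, 53 bp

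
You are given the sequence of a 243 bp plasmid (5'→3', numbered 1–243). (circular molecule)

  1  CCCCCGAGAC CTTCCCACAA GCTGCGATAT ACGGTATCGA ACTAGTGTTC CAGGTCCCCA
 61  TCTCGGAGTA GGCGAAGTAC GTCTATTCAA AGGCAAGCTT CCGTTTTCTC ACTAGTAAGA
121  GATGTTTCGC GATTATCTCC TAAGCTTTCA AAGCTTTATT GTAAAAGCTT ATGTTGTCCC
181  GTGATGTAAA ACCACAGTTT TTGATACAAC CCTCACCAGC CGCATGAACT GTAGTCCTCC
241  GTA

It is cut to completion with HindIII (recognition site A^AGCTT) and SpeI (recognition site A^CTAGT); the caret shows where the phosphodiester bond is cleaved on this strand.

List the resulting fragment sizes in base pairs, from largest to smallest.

119, 54, 31, 16, 14, 9 bp

HindIII sites (AAGCTT) start at positions 95, 142, 151, 165.
HindIII cuts after the first base of each site, so after positions 95, 142, 151, 165.
SpeI sites (ACTAGT) start at positions 41, 111.
SpeI cuts after the first base of each site, so after positions 41, 111.
Combined cut positions: 41, 95, 111, 142, 151, 165.
Circular molecule, 6 cuts → 6 fragments:
  42–95 → 54 bp
  96–111 → 16 bp
  112–142 → 31 bp
  143–151 → 9 bp
  152–165 → 14 bp
  166–243 then 1–41 → 78 + 41 = 119 bp
Sorted largest to smallest: 119, 54, 31, 16, 14, 9 bp.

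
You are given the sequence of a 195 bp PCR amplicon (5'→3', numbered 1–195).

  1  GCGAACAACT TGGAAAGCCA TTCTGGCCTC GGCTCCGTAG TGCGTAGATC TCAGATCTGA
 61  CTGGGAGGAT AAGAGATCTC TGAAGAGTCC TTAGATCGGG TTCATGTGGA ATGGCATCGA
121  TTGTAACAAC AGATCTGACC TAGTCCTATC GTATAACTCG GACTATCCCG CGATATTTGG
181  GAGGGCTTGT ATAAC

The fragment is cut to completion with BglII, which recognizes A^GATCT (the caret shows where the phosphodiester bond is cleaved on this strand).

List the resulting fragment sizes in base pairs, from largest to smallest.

64, 57, 46, 21, 7 bp

BglII sites (AGATCT) start at positions 46, 53, 74, 131.
BglII cuts after the first base of each site, so after positions 46, 53, 74, 131.
Linear molecule, 4 cuts → 5 fragments:
  1–46 → 46 bp
  47–53 → 7 bp
  54–74 → 21 bp
  75–131 → 57 bp
  132–195 → 64 bp
Sorted largest to smallest: 64, 57, 46, 21, 7 bp.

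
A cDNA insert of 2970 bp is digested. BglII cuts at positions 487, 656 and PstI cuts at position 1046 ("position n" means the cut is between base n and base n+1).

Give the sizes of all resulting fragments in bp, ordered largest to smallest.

Combined cut positions (sorted): 487, 656, 1046.
Linear molecule, 3 cuts → 4 fragments:
  487 − 0 = 487 bp
  656 − 487 = 169 bp
  1046 − 656 = 390 bp
  2970 − 1046 = 1924 bp
Sorted largest to smallest: 1924, 487, 390, 169 bp.

1924, 487, 390, 169 bp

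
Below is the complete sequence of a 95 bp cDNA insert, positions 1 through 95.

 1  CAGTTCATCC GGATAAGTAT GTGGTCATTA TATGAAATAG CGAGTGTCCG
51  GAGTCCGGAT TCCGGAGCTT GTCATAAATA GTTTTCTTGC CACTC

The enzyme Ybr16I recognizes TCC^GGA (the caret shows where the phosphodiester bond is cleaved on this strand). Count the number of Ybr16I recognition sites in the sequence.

4

TCCGGA occurs starting at positions 8, 47, 54, 61.
Ybr16I cuts at 4 sites.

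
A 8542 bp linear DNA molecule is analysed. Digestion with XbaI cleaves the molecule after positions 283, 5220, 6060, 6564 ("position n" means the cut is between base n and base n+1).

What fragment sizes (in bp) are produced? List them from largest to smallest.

4937, 1978, 840, 504, 283 bp

Linear molecule, 4 cuts → 5 fragments:
  283 − 0 = 283 bp
  5220 − 283 = 4937 bp
  6060 − 5220 = 840 bp
  6564 − 6060 = 504 bp
  8542 − 6564 = 1978 bp
Sorted largest to smallest: 4937, 1978, 840, 504, 283 bp.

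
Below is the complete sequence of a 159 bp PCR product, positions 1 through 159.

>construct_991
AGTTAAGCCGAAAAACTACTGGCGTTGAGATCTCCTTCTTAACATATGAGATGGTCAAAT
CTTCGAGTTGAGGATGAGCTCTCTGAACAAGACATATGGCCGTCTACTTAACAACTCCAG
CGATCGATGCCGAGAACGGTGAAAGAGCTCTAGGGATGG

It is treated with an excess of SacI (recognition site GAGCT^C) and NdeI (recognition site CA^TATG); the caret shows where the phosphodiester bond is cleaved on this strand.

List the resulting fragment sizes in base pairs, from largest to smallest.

55, 44, 36, 14, 10 bp

SacI sites (GAGCTC) start at positions 76, 145.
SacI cuts after base 5 of each site (before the last base), so after positions 80, 149.
NdeI sites (CATATG) start at positions 43, 93.
NdeI cuts after base 2 of each site, so after positions 44, 94.
Combined cut positions: 44, 80, 94, 149.
Linear molecule, 4 cuts → 5 fragments:
  1–44 → 44 bp
  45–80 → 36 bp
  81–94 → 14 bp
  95–149 → 55 bp
  150–159 → 10 bp
Sorted largest to smallest: 55, 44, 36, 14, 10 bp.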